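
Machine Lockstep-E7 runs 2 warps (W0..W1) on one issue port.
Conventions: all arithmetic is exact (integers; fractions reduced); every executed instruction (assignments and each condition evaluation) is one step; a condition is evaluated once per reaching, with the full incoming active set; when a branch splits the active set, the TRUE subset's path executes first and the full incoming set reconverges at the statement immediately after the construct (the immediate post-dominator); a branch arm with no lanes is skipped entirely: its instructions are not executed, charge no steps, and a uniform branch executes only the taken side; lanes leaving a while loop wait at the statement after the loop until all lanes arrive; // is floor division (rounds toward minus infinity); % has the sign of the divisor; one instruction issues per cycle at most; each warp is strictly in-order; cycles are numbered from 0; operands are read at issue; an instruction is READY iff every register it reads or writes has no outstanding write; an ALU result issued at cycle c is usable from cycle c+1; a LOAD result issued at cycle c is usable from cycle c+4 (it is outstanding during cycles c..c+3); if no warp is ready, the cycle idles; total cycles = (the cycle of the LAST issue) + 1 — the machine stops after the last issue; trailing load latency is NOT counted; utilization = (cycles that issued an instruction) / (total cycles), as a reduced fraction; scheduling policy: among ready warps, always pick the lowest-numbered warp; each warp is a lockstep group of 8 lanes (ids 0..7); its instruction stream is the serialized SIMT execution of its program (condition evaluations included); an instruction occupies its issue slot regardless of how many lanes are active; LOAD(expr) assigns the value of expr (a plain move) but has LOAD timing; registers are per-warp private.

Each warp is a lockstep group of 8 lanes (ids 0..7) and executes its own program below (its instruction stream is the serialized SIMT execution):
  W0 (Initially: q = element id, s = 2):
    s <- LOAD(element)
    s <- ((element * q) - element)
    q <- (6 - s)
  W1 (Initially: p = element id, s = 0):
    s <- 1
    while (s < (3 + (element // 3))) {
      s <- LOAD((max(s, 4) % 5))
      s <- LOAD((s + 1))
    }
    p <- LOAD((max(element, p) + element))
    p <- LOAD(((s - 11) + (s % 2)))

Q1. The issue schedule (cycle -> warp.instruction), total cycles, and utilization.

cycle 0: W0.I0
cycle 1: W1.I0
cycle 2: W1.I1
cycle 3: W1.I2
cycle 4: W0.I1
cycle 5: W0.I2
cycle 6: idle
cycle 7: W1.I3
cycle 8: idle
cycle 9: idle
cycle 10: idle
cycle 11: W1.I4
cycle 12: W1.I5
cycle 13: idle
cycle 14: idle
cycle 15: idle
cycle 16: W1.I6

Answer: 17 cycles, utilization 10/17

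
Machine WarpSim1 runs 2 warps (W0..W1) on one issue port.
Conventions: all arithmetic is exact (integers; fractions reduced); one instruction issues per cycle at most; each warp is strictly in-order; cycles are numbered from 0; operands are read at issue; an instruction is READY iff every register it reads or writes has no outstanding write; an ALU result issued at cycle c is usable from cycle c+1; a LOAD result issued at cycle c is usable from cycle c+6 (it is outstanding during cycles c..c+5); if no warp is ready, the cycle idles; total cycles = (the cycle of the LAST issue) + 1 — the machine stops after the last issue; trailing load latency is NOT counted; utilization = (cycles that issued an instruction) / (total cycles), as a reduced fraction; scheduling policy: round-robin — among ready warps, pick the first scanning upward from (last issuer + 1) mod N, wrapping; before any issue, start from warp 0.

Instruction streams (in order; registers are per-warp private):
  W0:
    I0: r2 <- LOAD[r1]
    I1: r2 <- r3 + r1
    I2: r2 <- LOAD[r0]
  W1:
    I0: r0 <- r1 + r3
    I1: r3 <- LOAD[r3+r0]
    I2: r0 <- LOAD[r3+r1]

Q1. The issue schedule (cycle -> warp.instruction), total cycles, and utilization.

cycle 0: W0.I0
cycle 1: W1.I0
cycle 2: W1.I1
cycle 3: idle
cycle 4: idle
cycle 5: idle
cycle 6: W0.I1
cycle 7: W0.I2
cycle 8: W1.I2

Answer: 9 cycles, utilization 2/3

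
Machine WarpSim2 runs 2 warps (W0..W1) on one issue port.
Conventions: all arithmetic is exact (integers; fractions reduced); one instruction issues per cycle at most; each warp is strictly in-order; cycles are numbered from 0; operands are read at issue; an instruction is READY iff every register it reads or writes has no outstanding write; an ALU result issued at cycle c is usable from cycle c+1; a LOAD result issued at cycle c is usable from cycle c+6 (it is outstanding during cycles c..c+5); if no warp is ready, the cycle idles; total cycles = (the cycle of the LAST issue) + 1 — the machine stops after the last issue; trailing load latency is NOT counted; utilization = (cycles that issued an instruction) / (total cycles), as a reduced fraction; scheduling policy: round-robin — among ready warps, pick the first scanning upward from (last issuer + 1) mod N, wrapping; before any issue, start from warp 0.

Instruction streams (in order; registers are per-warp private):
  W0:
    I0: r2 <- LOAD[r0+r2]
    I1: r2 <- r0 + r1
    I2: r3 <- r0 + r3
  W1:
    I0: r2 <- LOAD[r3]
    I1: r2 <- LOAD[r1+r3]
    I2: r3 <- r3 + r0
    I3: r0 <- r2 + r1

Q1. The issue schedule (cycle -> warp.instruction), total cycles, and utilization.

cycle 0: W0.I0
cycle 1: W1.I0
cycle 2: idle
cycle 3: idle
cycle 4: idle
cycle 5: idle
cycle 6: W0.I1
cycle 7: W1.I1
cycle 8: W0.I2
cycle 9: W1.I2
cycle 10: idle
cycle 11: idle
cycle 12: idle
cycle 13: W1.I3

Answer: 14 cycles, utilization 1/2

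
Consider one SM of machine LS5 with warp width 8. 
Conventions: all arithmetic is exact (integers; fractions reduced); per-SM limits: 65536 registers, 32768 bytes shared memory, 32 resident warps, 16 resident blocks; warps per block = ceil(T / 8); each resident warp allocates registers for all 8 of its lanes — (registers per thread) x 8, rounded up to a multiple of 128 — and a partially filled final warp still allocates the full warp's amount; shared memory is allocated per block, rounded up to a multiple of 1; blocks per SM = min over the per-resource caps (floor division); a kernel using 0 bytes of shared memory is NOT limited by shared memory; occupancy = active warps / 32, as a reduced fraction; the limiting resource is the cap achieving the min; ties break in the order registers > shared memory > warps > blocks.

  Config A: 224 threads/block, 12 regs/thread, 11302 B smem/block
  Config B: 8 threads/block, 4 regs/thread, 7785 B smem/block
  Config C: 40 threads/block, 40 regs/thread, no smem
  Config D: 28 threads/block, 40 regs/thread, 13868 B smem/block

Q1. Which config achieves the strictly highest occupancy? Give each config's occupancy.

occupancies: A 7/8, B 1/8, C 15/16, D 1/4

Answer: C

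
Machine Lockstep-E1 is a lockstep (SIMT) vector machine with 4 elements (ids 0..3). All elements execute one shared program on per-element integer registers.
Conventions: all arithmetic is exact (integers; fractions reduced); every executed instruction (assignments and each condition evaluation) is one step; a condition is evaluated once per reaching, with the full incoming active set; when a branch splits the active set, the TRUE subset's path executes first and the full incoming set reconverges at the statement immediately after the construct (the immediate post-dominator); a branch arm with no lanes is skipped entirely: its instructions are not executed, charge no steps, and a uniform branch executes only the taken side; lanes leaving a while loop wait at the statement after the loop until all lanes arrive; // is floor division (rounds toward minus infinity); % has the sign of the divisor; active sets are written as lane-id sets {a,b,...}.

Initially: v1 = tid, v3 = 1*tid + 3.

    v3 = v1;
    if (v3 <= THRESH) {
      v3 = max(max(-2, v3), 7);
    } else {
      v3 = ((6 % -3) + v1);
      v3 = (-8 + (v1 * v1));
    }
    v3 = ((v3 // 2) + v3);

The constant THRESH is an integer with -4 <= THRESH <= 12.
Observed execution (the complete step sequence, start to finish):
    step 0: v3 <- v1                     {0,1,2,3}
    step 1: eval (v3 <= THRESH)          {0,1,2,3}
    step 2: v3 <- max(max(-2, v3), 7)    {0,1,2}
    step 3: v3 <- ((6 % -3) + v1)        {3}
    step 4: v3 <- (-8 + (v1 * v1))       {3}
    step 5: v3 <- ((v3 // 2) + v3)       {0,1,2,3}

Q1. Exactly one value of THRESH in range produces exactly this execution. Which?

Answer: THRESH = 2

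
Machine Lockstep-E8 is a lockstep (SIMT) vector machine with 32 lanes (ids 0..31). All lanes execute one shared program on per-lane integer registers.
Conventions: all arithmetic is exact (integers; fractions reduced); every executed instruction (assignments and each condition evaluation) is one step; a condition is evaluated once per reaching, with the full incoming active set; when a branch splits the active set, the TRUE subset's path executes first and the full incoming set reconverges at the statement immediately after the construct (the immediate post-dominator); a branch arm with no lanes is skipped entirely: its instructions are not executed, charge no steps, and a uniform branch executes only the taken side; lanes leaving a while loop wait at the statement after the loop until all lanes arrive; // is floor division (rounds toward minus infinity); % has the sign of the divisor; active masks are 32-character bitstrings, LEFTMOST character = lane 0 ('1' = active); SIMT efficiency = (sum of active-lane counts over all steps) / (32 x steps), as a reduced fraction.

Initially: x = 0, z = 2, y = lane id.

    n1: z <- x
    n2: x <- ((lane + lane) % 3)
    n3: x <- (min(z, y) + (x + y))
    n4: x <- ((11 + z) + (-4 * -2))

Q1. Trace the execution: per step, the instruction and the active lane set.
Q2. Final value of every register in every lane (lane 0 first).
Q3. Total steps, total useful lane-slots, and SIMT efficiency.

step 0: z <- x                       11111111111111111111111111111111
step 1: x <- ((lane + lane) % 3)     11111111111111111111111111111111
step 2: x <- (min(z, y) + (x + y))   11111111111111111111111111111111
step 3: x <- ((11 + z) + (-4 * -2))  11111111111111111111111111111111

Answer: 4 steps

x: 19,19,19,19,19,19,19,19,19,19,19,19,19,19,19,19,19,19,19,19,19,19,19,19,19,19,19,19,19,19,19,19
z: 0,0,0,0,0,0,0,0,0,0,0,0,0,0,0,0,0,0,0,0,0,0,0,0,0,0,0,0,0,0,0,0
y: 0,1,2,3,4,5,6,7,8,9,10,11,12,13,14,15,16,17,18,19,20,21,22,23,24,25,26,27,28,29,30,31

steps = 4; useful = 128; efficiency = 128/128 = 1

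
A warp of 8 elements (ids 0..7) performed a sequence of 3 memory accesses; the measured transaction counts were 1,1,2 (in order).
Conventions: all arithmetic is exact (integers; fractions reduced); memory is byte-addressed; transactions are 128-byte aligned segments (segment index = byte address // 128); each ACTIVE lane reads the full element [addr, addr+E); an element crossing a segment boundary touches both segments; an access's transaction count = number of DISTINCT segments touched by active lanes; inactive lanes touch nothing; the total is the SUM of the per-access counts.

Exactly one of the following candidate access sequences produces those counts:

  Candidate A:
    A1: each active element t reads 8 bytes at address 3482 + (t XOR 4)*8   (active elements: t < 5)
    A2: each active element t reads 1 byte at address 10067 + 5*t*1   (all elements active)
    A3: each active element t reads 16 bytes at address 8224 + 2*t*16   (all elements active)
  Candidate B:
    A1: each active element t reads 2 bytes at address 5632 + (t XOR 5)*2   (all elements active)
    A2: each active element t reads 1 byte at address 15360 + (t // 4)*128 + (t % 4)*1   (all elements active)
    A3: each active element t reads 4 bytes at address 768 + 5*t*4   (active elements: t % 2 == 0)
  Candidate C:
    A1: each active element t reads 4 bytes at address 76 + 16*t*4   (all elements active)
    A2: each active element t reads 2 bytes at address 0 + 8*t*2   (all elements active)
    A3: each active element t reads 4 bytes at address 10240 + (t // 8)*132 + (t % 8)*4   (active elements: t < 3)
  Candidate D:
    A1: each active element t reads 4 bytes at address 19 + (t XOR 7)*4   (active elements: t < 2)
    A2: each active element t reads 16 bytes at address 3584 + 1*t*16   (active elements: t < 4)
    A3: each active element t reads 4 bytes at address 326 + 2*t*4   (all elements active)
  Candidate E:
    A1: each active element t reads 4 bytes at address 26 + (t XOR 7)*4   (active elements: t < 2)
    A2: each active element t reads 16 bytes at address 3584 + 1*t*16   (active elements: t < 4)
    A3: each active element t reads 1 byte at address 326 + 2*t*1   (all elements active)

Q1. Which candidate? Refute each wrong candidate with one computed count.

A: A3 gives 3 transactions, not 2
B: A2 gives 2 transactions, not 1
C: A1 gives 5 transactions, not 1
E: A3 gives 1 transaction, not 2
D: all counts match (1,1,2)

Answer: D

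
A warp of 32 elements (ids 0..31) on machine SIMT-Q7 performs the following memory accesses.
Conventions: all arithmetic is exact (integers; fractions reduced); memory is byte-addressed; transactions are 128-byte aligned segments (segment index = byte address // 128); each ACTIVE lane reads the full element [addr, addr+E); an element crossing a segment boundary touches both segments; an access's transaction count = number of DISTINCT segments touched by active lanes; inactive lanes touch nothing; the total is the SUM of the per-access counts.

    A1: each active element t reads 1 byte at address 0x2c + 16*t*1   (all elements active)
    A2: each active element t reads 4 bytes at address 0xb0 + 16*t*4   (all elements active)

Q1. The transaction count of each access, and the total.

A1: 5 transactions
A2: 16 transactions

Answer: 5,16; total 21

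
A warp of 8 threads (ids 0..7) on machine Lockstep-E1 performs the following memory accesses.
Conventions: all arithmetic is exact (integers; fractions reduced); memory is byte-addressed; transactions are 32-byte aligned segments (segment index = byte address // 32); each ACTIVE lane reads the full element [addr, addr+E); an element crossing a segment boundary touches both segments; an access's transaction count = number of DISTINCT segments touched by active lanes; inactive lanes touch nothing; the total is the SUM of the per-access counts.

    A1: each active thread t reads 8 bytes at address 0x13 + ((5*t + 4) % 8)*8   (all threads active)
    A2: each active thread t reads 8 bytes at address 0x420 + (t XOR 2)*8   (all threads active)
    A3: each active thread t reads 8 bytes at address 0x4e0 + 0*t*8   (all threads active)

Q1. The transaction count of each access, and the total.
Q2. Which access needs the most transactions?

A1: 3 transactions
A2: 2 transactions
A3: 1 transaction

Answer: 3,2,1; total 6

Answer: A1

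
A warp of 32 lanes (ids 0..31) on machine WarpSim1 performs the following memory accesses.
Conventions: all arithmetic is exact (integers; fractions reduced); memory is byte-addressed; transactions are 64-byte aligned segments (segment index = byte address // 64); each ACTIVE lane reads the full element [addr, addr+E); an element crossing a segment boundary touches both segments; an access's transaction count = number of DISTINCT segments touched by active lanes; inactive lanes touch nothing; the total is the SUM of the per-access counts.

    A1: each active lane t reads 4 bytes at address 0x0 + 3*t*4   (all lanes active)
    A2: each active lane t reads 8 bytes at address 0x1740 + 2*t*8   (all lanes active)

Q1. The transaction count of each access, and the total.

A1: 6 transactions
A2: 8 transactions

Answer: 6,8; total 14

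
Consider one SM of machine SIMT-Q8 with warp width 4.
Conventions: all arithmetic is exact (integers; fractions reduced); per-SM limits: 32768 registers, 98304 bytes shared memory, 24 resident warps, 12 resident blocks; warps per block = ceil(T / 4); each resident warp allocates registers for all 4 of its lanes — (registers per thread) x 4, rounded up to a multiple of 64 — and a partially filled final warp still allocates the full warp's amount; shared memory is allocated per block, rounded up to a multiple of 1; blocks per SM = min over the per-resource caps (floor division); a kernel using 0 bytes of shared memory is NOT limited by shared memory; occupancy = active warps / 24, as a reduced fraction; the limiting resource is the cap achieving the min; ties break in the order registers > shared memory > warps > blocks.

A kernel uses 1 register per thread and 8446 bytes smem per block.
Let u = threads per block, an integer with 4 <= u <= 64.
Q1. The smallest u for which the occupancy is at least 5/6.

Answer: u = 5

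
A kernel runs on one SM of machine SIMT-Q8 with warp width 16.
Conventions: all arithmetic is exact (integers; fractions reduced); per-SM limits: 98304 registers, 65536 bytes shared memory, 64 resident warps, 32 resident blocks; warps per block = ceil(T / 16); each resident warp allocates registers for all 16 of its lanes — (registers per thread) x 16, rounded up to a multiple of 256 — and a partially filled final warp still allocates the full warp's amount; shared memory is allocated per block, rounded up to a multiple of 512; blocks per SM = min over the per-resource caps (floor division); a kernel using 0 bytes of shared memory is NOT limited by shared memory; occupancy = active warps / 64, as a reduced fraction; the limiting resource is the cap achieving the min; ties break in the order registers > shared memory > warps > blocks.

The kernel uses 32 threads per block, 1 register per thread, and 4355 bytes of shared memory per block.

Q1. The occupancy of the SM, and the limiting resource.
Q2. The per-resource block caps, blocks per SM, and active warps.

Answer: occupancy 7/16, limited by shared memory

registers: 192 blocks
shared memory: 14 blocks
warps: 32 blocks
blocks: 32 blocks

Answer: 14 blocks, 28 active warps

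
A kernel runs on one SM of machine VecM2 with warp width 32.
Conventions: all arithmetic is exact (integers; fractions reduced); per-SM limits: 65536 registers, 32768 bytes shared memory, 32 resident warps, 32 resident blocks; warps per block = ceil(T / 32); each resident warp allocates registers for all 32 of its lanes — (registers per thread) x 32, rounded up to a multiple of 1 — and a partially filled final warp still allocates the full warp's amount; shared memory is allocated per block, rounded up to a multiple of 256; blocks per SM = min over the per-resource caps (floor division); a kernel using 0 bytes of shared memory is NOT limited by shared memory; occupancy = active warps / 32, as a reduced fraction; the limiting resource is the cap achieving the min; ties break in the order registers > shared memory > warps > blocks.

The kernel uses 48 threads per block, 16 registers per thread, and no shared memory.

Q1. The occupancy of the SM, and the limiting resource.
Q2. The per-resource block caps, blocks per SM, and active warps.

Answer: occupancy 1, limited by warps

registers: 64 blocks
shared memory: no limit (kernel uses none)
warps: 16 blocks
blocks: 32 blocks

Answer: 16 blocks, 32 active warps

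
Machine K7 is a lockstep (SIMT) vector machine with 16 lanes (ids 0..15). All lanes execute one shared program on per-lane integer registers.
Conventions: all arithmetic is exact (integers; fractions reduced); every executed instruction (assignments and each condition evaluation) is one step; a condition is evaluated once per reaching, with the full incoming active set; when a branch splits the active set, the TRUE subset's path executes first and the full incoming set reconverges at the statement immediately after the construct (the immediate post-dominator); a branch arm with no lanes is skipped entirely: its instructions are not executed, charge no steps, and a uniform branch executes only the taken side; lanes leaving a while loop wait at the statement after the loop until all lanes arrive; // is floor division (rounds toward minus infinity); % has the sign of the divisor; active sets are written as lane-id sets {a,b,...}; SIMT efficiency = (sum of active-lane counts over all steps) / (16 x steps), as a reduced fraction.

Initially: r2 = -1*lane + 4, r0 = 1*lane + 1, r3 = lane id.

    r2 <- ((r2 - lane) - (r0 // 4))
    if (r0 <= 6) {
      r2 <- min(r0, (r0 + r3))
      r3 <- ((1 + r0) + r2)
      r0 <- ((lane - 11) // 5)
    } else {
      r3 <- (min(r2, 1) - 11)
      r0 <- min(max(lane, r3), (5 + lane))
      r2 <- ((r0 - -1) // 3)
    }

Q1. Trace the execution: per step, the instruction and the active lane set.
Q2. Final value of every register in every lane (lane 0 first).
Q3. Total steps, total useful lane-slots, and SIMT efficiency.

step 0: r2 <- ((r2 - lane) - (r0 // 4)) {0,1,2,3,4,5,6,7,8,9,10,11,12,13,14,15}
step 1: eval (r0 <= 6)               {0,1,2,3,4,5,6,7,8,9,10,11,12,13,14,15}
step 2: r2 <- min(r0, (r0 + r3))     {0,1,2,3,4,5}
step 3: r3 <- ((1 + r0) + r2)        {0,1,2,3,4,5}
step 4: r0 <- ((lane - 11) // 5)     {0,1,2,3,4,5}
step 5: r3 <- (min(r2, 1) - 11)      {6,7,8,9,10,11,12,13,14,15}
step 6: r0 <- min(max(lane, r3), (5 + lane)) {6,7,8,9,10,11,12,13,14,15}
step 7: r2 <- ((r0 - -1) // 3)       {6,7,8,9,10,11,12,13,14,15}

Answer: 8 steps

r2: 1,2,3,4,5,6,2,2,3,3,3,4,4,4,5,5
r0: -3,-2,-2,-2,-2,-2,6,7,8,9,10,11,12,13,14,15
r3: 3,5,7,9,11,13,-20,-23,-25,-27,-29,-32,-34,-36,-38,-41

steps = 8; useful = 80; efficiency = 80/128 = 5/8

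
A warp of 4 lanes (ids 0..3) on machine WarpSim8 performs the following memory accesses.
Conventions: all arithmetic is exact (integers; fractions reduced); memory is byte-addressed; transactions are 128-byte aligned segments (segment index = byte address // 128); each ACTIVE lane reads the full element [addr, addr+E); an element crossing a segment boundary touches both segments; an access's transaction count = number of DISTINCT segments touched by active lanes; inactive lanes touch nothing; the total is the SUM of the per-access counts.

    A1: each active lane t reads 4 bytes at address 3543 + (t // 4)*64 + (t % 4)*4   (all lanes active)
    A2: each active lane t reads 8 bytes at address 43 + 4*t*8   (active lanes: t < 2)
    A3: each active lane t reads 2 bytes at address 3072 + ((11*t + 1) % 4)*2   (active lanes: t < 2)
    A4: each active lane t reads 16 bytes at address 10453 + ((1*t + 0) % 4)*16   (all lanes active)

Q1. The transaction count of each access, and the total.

A1: 1 transaction
A2: 1 transaction
A3: 1 transaction
A4: 2 transactions

Answer: 1,1,1,2; total 5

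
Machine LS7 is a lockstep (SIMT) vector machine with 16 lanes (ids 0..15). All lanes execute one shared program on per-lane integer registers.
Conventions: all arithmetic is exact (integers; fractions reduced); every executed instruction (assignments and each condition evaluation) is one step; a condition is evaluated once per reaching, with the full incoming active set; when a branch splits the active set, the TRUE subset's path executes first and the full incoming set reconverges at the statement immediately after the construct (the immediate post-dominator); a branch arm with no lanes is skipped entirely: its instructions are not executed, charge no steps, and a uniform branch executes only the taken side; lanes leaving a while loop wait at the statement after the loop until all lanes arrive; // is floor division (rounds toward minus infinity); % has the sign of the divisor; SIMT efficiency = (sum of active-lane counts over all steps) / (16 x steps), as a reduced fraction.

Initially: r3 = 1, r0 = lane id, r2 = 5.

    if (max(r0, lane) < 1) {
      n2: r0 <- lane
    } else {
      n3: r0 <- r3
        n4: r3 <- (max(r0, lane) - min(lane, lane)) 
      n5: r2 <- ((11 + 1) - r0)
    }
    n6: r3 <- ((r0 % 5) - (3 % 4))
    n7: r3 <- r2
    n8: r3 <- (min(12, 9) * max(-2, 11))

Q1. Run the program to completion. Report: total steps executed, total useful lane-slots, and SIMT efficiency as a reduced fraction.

Answer: 8 steps, 110 useful, 55/64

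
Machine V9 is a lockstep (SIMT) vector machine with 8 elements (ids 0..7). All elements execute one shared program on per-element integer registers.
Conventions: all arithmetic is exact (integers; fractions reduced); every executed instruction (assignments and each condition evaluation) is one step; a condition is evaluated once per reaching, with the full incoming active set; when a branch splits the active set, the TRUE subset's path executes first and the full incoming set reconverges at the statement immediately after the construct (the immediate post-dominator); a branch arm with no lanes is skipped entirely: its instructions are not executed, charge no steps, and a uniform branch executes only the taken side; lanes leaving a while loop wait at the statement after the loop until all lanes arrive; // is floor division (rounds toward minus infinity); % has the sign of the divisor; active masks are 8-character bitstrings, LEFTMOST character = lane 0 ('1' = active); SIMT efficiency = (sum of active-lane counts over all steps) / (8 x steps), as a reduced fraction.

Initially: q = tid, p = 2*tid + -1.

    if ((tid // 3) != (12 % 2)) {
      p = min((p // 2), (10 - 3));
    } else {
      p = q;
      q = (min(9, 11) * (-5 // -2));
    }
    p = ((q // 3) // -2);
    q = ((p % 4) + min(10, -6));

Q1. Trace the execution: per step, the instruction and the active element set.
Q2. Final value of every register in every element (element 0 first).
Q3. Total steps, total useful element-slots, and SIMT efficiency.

step 0: eval ((tid // 3) != (12 % 2)) 11111111
step 1: p <- min((p // 2), (10 - 3)) 00011111
step 2: p <- q                       11100000
step 3: q <- (min(9, 11) * (-5 // -2)) 11100000
step 4: p <- ((q // 3) // -2)        11111111
step 5: q <- ((p % 4) + min(10, -6)) 11111111

Answer: 6 steps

q: -5,-5,-5,-3,-3,-3,-3,-3
p: -3,-3,-3,-1,-1,-1,-1,-1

steps = 6; useful = 35; efficiency = 35/48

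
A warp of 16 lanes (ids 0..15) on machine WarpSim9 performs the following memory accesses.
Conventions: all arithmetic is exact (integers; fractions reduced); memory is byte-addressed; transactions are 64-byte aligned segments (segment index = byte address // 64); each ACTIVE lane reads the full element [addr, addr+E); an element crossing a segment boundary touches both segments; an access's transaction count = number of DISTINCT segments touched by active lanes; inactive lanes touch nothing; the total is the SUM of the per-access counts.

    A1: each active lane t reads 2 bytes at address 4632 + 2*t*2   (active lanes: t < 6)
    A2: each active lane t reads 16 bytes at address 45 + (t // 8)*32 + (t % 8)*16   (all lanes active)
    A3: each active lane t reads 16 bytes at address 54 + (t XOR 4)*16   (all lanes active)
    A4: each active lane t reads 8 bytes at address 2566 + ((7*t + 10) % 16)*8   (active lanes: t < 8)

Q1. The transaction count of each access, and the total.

A1: 1 transaction
A2: 4 transactions
A3: 5 transactions
A4: 3 transactions

Answer: 1,4,5,3; total 13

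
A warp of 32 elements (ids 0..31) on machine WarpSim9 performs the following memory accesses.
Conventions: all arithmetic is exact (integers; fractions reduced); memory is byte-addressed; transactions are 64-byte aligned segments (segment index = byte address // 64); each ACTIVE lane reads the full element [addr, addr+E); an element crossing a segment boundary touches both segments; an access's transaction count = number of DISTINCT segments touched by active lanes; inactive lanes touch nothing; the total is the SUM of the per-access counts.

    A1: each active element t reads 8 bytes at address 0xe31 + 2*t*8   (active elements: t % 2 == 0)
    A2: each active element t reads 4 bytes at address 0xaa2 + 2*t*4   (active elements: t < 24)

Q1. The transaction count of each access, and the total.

A1: 9 transactions
A2: 4 transactions

Answer: 9,4; total 13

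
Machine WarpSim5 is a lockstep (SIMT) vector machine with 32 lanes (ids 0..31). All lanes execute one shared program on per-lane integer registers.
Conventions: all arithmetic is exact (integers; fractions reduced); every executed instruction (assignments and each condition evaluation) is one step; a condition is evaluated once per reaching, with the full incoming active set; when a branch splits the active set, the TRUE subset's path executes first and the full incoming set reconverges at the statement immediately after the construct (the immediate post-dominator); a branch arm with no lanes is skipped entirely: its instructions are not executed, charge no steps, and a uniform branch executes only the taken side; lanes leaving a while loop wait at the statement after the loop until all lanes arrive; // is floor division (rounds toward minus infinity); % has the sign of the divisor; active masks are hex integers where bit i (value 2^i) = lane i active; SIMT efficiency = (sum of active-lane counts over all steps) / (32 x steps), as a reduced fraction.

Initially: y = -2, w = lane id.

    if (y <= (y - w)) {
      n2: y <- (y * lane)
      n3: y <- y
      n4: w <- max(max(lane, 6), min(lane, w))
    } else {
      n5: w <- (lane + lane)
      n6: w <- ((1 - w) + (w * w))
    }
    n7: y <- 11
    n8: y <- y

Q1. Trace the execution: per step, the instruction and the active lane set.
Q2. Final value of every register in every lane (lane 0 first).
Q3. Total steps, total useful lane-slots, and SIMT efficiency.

step 0: eval (y <= (y - w))          0xffffffff
step 1: y <- (y * lane)              0x00000001
step 2: y <- y                       0x00000001
step 3: w <- max(max(lane, 6), min(lane, w)) 0x00000001
step 4: w <- (lane + lane)           0xfffffffe
step 5: w <- ((1 - w) + (w * w))     0xfffffffe
step 6: y <- 11                      0xffffffff
step 7: y <- y                       0xffffffff

Answer: 8 steps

y: 11,11,11,11,11,11,11,11,11,11,11,11,11,11,11,11,11,11,11,11,11,11,11,11,11,11,11,11,11,11,11,11
w: 6,3,13,31,57,91,133,183,241,307,381,463,553,651,757,871,993,1123,1261,1407,1561,1723,1893,2071,2257,2451,2653,2863,3081,3307,3541,3783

steps = 8; useful = 161; efficiency = 161/256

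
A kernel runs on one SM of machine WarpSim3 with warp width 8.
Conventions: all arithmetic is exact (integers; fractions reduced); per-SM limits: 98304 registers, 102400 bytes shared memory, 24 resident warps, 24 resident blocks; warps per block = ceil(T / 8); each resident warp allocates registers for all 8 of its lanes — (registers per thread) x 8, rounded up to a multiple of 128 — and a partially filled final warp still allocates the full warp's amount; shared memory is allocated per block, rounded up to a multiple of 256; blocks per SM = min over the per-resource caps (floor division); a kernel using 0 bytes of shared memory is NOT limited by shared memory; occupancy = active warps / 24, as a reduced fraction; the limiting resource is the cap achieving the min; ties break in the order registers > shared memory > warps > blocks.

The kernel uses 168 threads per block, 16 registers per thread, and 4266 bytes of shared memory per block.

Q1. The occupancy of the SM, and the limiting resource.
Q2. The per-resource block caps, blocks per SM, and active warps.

Answer: occupancy 7/8, limited by warps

registers: 36 blocks
shared memory: 23 blocks
warps: 1 block
blocks: 24 blocks

Answer: 1 block, 21 active warps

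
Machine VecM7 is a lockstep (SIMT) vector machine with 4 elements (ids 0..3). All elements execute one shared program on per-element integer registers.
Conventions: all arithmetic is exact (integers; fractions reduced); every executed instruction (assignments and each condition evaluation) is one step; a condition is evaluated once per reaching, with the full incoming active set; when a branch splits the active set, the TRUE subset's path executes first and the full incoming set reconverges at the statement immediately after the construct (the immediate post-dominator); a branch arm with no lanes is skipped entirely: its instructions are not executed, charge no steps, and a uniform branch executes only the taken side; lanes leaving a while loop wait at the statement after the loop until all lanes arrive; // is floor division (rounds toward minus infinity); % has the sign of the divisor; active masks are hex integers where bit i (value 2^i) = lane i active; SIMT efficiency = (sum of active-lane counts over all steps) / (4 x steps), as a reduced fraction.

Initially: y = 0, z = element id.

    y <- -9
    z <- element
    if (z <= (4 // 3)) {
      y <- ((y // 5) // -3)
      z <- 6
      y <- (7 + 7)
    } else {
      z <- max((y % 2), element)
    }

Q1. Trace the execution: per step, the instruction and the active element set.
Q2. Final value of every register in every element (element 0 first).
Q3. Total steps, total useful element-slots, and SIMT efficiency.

step 0: y <- -9                      0xf
step 1: z <- element                 0xf
step 2: eval (z <= (4 // 3))         0xf
step 3: y <- ((y // 5) // -3)        0x3
step 4: z <- 6                       0x3
step 5: y <- (7 + 7)                 0x3
step 6: z <- max((y % 2), element)   0xc

Answer: 7 steps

y: 14,14,-9,-9
z: 6,6,2,3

steps = 7; useful = 20; efficiency = 20/28 = 5/7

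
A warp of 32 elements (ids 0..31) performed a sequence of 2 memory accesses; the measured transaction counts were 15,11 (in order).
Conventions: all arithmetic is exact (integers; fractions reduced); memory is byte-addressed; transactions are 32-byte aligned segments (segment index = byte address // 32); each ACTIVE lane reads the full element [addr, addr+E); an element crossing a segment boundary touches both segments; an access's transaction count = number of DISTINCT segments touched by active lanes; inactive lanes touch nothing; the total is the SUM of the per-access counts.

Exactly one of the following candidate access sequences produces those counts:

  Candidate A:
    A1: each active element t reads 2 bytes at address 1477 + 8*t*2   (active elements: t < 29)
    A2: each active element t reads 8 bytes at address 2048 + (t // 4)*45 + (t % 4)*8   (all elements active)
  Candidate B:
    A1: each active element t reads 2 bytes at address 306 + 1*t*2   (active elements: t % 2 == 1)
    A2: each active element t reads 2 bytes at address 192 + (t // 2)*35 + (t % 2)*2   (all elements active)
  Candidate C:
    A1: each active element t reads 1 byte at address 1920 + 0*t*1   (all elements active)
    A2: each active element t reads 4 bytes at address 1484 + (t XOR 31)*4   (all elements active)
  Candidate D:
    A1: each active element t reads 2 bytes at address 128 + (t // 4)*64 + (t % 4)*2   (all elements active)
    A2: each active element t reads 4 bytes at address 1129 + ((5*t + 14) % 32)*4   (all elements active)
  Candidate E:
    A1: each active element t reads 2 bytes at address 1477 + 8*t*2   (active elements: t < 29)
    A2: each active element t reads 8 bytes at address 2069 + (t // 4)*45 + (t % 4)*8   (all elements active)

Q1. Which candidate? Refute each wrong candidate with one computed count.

B: A1 gives 3 transactions, not 15
C: A1 gives 1 transaction, not 15
D: A1 gives 8 transactions, not 15
E: A2 gives 12 transactions, not 11
A: all counts match (15,11)

Answer: A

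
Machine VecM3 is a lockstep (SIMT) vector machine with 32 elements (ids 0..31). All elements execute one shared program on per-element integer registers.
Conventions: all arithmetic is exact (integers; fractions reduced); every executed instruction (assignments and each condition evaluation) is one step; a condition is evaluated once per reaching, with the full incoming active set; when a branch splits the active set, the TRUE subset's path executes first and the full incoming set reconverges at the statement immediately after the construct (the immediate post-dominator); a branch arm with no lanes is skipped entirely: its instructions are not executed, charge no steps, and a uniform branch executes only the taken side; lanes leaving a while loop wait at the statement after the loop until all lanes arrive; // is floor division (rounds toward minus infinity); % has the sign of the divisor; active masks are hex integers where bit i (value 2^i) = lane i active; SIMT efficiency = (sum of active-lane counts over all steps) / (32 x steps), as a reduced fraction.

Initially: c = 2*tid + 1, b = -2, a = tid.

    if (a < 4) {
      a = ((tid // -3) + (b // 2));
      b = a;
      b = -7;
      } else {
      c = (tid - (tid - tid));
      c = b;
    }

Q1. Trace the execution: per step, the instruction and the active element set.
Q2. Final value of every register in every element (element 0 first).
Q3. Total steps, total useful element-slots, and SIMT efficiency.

step 0: eval (a < 4)                 0xffffffff
step 1: a <- ((tid // -3) + (b // 2)) 0x0000000f
step 2: b <- a                       0x0000000f
step 3: b <- -7                      0x0000000f
step 4: c <- (tid - (tid - tid))     0xfffffff0
step 5: c <- b                       0xfffffff0

Answer: 6 steps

c: 1,3,5,7,-2,-2,-2,-2,-2,-2,-2,-2,-2,-2,-2,-2,-2,-2,-2,-2,-2,-2,-2,-2,-2,-2,-2,-2,-2,-2,-2,-2
b: -7,-7,-7,-7,-2,-2,-2,-2,-2,-2,-2,-2,-2,-2,-2,-2,-2,-2,-2,-2,-2,-2,-2,-2,-2,-2,-2,-2,-2,-2,-2,-2
a: -1,-2,-2,-2,4,5,6,7,8,9,10,11,12,13,14,15,16,17,18,19,20,21,22,23,24,25,26,27,28,29,30,31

steps = 6; useful = 100; efficiency = 100/192 = 25/48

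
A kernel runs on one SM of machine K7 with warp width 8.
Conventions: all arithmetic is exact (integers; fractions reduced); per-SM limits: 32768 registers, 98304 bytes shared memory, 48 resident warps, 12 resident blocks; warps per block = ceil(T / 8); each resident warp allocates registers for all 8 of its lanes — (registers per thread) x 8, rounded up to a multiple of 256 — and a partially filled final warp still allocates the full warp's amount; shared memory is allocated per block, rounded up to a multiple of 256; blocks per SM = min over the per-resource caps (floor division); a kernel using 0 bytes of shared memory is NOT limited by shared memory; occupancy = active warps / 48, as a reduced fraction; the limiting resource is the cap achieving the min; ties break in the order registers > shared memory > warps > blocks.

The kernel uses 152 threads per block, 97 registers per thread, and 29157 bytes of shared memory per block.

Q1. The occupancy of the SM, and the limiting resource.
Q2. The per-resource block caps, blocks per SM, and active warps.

Answer: occupancy 19/48, limited by registers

registers: 1 block
shared memory: 3 blocks
warps: 2 blocks
blocks: 12 blocks

Answer: 1 block, 19 active warps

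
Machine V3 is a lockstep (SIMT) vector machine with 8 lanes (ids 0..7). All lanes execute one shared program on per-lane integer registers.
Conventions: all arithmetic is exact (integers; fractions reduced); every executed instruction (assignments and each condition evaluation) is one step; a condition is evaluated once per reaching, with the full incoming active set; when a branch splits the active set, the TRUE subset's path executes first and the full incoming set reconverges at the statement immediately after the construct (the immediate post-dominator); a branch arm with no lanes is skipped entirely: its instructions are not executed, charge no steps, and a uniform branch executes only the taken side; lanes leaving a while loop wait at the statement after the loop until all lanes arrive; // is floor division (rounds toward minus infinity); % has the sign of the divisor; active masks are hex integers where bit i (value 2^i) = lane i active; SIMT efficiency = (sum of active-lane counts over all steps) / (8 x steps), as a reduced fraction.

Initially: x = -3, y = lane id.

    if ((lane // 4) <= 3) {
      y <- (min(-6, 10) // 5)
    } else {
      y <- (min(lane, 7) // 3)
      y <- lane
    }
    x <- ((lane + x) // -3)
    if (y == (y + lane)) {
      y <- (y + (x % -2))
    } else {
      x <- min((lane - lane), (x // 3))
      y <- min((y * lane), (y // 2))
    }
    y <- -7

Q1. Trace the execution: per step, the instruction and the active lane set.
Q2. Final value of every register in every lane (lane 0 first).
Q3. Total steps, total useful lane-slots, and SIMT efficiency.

step 0: eval ((lane // 4) <= 3)      0xff
step 1: y <- (min(-6, 10) // 5)      0xff
step 2: x <- ((lane + x) // -3)      0xff
step 3: eval (y == (y + lane))       0xff
step 4: y <- (y + (x % -2))          0x01
step 5: x <- min((lane - lane), (x // 3)) 0xfe
step 6: y <- min((y * lane), (y // 2)) 0xfe
step 7: y <- -7                      0xff

Answer: 8 steps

x: 1,0,0,0,-1,-1,-1,-1
y: -7,-7,-7,-7,-7,-7,-7,-7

steps = 8; useful = 55; efficiency = 55/64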